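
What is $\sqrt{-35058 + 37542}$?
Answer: $6 \sqrt{69} \approx 49.84$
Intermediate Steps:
$\sqrt{-35058 + 37542} = \sqrt{2484} = 6 \sqrt{69}$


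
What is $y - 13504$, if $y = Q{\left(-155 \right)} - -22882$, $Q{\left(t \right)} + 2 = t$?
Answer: $9221$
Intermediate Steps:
$Q{\left(t \right)} = -2 + t$
$y = 22725$ ($y = \left(-2 - 155\right) - -22882 = -157 + 22882 = 22725$)
$y - 13504 = 22725 - 13504 = 9221$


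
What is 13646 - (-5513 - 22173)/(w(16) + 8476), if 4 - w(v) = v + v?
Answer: 57654547/4224 ≈ 13649.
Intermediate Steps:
w(v) = 4 - 2*v (w(v) = 4 - (v + v) = 4 - 2*v)
13646 - (-5513 - 22173)/(w(16) + 8476) = 13646 - (-5513 - 22173)/((4 - 2*16) + 8476) = 13646 - (-27686)/((4 - 32) + 8476) = 13646 - (-27686)/(-28 + 8476) = 13646 - (-27686)/8448 = 13646 - 1*(-13843/4224) = 13646 + 13843/4224 = 57654547/4224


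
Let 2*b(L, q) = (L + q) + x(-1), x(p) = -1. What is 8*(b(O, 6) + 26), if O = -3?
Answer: 216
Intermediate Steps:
b(L, q) = -½ + L/2 + q/2 (b(L, q) = ((L + q) - 1)/2 = (-1 + L + q)/2 = -½ + L/2 + q/2)
8*(b(O, 6) + 26) = 8*((-½ + (½)*(-3) + (½)*6) + 26) = 8*((-½ - 3/2 + 3) + 26) = 8*(1 + 26) = 8*27 = 216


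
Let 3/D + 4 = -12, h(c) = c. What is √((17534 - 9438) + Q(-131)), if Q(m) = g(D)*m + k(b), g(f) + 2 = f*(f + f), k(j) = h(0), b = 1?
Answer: √2137290/16 ≈ 91.372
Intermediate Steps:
k(j) = 0
D = -3/16 (D = 3/(-4 - 12) = 3/(-16) = 3*(-1/16) = -3/16 ≈ -0.18750)
g(f) = -2 + 2*f² (g(f) = -2 + f*(f + f) = -2 + f*(2*f) = -2 + 2*f²)
Q(m) = -247*m/128 (Q(m) = (-2 + 2*(-3/16)²)*m + 0 = (-2 + 2*(9/256))*m + 0 = (-2 + 9/128)*m + 0 = -247*m/128 + 0 = -247*m/128)
√((17534 - 9438) + Q(-131)) = √((17534 - 9438) - 247/128*(-131)) = √(8096 + 32357/128) = √(1068645/128) = √2137290/16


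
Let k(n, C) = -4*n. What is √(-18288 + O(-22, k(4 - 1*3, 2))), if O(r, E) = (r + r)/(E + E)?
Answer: I*√73130/2 ≈ 135.21*I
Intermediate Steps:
O(r, E) = r/E (O(r, E) = (2*r)/((2*E)) = (2*r)*(1/(2*E)) = r/E)
√(-18288 + O(-22, k(4 - 1*3, 2))) = √(-18288 - 22*(-1/(4*(4 - 1*3)))) = √(-18288 - 22*(-1/(4*(4 - 3)))) = √(-18288 - 22/((-4*1))) = √(-18288 - 22/(-4)) = √(-18288 - 22*(-¼)) = √(-18288 + 11/2) = √(-36565/2) = I*√73130/2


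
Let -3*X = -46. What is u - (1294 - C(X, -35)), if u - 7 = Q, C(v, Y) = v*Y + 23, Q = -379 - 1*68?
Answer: -6743/3 ≈ -2247.7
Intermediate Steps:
X = 46/3 (X = -1/3*(-46) = 46/3 ≈ 15.333)
Q = -447 (Q = -379 - 68 = -447)
C(v, Y) = 23 + Y*v (C(v, Y) = Y*v + 23 = 23 + Y*v)
u = -440 (u = 7 - 447 = -440)
u - (1294 - C(X, -35)) = -440 - (1294 - (23 - 35*46/3)) = -440 - (1294 - (23 - 1610/3)) = -440 - (1294 - 1*(-1541/3)) = -440 - (1294 + 1541/3) = -440 - 1*5423/3 = -440 - 5423/3 = -6743/3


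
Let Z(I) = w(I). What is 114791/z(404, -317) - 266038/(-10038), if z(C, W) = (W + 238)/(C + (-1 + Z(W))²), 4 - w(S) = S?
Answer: -59229077816815/396501 ≈ -1.4938e+8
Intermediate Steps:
w(S) = 4 - S
Z(I) = 4 - I
z(C, W) = (238 + W)/(C + (3 - W)²) (z(C, W) = (W + 238)/(C + (-1 + (4 - W))²) = (238 + W)/(C + (3 - W)²))
114791/z(404, -317) - 266038/(-10038) = 114791/(((238 - 317)/(404 + (-3 - 317)²))) - 266038/(-10038) = 114791/((-79/(404 + (-320)²))) - 266038*(-1/10038) = 114791/((-79/(404 + 102400))) + 133019/5019 = 114791/((-79/102804)) + 133019/5019 = 114791/(((1/102804)*(-79))) + 133019/5019 = 114791/(-79/102804) + 133019/5019 = 114791*(-102804/79) + 133019/5019 = -11800973964/79 + 133019/5019 = -59229077816815/396501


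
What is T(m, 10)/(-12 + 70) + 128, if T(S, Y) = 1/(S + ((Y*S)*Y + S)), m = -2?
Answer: 1514495/11832 ≈ 128.00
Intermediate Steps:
T(S, Y) = 1/(2*S + S*Y²) (T(S, Y) = 1/(S + ((S*Y)*Y + S)) = 1/(S + (S*Y² + S)) = 1/(S + (S + S*Y²)) = 1/(2*S + S*Y²))
T(m, 10)/(-12 + 70) + 128 = (1/((-2)*(2 + 10²)))/(-12 + 70) + 128 = -1/(2*(2 + 100))/58 + 128 = -½/102*(1/58) + 128 = -½*1/102*(1/58) + 128 = -1/204*1/58 + 128 = -1/11832 + 128 = 1514495/11832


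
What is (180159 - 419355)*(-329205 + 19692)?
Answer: 74034271548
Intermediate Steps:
(180159 - 419355)*(-329205 + 19692) = -239196*(-309513) = 74034271548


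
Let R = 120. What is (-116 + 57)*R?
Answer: -7080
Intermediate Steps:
(-116 + 57)*R = (-116 + 57)*120 = -59*120 = -7080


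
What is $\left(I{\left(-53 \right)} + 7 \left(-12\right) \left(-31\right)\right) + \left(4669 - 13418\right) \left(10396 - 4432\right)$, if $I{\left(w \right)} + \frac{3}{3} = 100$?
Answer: $-52176333$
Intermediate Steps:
$I{\left(w \right)} = 99$ ($I{\left(w \right)} = -1 + 100 = 99$)
$\left(I{\left(-53 \right)} + 7 \left(-12\right) \left(-31\right)\right) + \left(4669 - 13418\right) \left(10396 - 4432\right) = \left(99 + 7 \left(-12\right) \left(-31\right)\right) + \left(4669 - 13418\right) \left(10396 - 4432\right) = \left(99 - -2604\right) - 52179036 = \left(99 + 2604\right) - 52179036 = 2703 - 52179036 = -52176333$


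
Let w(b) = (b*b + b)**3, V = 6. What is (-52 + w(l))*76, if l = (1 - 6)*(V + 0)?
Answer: 50046224048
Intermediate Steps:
l = -30 (l = (1 - 6)*(6 + 0) = -5*6 = -30)
w(b) = (b + b**2)**3 (w(b) = (b**2 + b)**3 = (b + b**2)**3)
(-52 + w(l))*76 = (-52 + (-30)**3*(1 - 30)**3)*76 = (-52 - 27000*(-29)**3)*76 = (-52 - 27000*(-24389))*76 = (-52 + 658503000)*76 = 658502948*76 = 50046224048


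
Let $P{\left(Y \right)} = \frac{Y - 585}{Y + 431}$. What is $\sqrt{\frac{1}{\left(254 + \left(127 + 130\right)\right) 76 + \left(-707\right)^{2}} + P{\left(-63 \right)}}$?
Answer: $\frac{i \sqrt{1081215238034890}}{24779510} \approx 1.327 i$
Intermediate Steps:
$P{\left(Y \right)} = \frac{-585 + Y}{431 + Y}$
$\sqrt{\frac{1}{\left(254 + \left(127 + 130\right)\right) 76 + \left(-707\right)^{2}} + P{\left(-63 \right)}} = \sqrt{\frac{1}{\left(254 + \left(127 + 130\right)\right) 76 + \left(-707\right)^{2}} + \frac{-585 - 63}{431 - 63}} = \sqrt{\frac{1}{\left(254 + 257\right) 76 + 499849} + \frac{1}{368} \left(-648\right)} = \sqrt{\frac{1}{511 \cdot 76 + 499849} + \frac{1}{368} \left(-648\right)} = \sqrt{\frac{1}{38836 + 499849} - \frac{81}{46}} = \sqrt{\frac{1}{538685} - \frac{81}{46}} = \sqrt{- \frac{43633439}{24779510}} = \frac{i \sqrt{1081215238034890}}{24779510}$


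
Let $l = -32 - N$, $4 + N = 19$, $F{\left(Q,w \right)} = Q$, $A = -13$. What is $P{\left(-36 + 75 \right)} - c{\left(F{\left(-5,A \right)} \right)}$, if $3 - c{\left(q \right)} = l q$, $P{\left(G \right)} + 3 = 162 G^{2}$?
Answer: $246631$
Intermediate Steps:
$P{\left(G \right)} = -3 + 162 G^{2}$
$N = 15$ ($N = -4 + 19 = 15$)
$l = -47$ ($l = -32 - 15 = -47$)
$c{\left(q \right)} = 3 + 47 q$ ($c{\left(q \right)} = 3 - - 47 q = 3 + 47 q$)
$P{\left(-36 + 75 \right)} - c{\left(F{\left(-5,A \right)} \right)} = \left(-3 + 162 \left(-36 + 75\right)^{2}\right) - \left(3 + 47 \left(-5\right)\right) = \left(-3 + 162 \cdot 39^{2}\right) - \left(3 - 235\right) = \left(-3 + 162 \cdot 1521\right) - -232 = \left(-3 + 246402\right) + 232 = 246399 + 232 = 246631$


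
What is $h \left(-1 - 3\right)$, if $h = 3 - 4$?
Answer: $4$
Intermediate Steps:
$h = -1$ ($h = 3 - 4 = -1$)
$h \left(-1 - 3\right) = - (-1 - 3) = \left(-1\right) \left(-4\right) = 4$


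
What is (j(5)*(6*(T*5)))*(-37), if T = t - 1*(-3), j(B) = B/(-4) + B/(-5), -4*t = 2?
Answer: 24975/4 ≈ 6243.8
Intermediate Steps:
t = -½ (t = -¼*2 = -½ ≈ -0.50000)
j(B) = -9*B/20 (j(B) = B*(-¼) + B*(-⅕) = -B/4 - B/5 = -9*B/20)
T = 5/2 (T = -½ - 1*(-3) = -½ + 3 = 5/2 ≈ 2.5000)
(j(5)*(6*(T*5)))*(-37) = ((-9/20*5)*(6*((5/2)*5)))*(-37) = -27*25/(2*2)*(-37) = -9/4*75*(-37) = -675/4*(-37) = 24975/4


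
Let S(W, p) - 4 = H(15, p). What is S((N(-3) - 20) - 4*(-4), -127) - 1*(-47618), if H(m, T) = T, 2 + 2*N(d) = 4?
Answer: 47495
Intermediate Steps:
N(d) = 1 (N(d) = -1 + (½)*4 = -1 + 2 = 1)
S(W, p) = 4 + p
S((N(-3) - 20) - 4*(-4), -127) - 1*(-47618) = (4 - 127) - 1*(-47618) = -123 + 47618 = 47495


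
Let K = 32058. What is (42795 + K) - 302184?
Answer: -227331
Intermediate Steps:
(42795 + K) - 302184 = (42795 + 32058) - 302184 = 74853 - 302184 = -227331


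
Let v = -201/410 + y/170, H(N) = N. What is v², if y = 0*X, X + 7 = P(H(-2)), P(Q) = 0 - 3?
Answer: 40401/168100 ≈ 0.24034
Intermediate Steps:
P(Q) = -3
X = -10 (X = -7 - 3 = -10)
y = 0 (y = 0*(-10) = 0)
v = -201/410 (v = -201/410 + 0/170 = -201*1/410 + 0*(1/170) = -201/410 + 0 = -201/410 ≈ -0.49024)
v² = (-201/410)² = 40401/168100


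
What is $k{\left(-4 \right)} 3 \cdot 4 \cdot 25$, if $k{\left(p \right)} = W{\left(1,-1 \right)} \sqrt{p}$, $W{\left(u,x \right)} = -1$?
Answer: $- 600 i \approx - 600.0 i$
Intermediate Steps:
$k{\left(p \right)} = - \sqrt{p}$
$k{\left(-4 \right)} 3 \cdot 4 \cdot 25 = - \sqrt{-4} \cdot 3 \cdot 4 \cdot 25 = - 2 i 12 \cdot 25 = - 24 i 25 = - 600 i$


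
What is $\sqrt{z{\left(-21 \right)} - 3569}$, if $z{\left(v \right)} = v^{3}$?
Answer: $i \sqrt{12830} \approx 113.27 i$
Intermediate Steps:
$\sqrt{z{\left(-21 \right)} - 3569} = \sqrt{\left(-21\right)^{3} - 3569} = \sqrt{-9261 - 3569} = \sqrt{-12830} = i \sqrt{12830}$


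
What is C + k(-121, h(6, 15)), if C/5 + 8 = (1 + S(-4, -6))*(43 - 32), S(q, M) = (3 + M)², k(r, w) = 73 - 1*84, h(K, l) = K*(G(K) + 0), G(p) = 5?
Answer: 499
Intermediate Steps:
h(K, l) = 5*K (h(K, l) = K*(5 + 0) = K*5 = 5*K)
k(r, w) = -11 (k(r, w) = 73 - 84 = -11)
C = 510 (C = -40 + 5*((1 + (3 - 6)²)*(43 - 32)) = -40 + 5*((1 + (-3)²)*11) = -40 + 5*((1 + 9)*11) = -40 + 5*(10*11) = -40 + 5*110 = -40 + 550 = 510)
C + k(-121, h(6, 15)) = 510 - 11 = 499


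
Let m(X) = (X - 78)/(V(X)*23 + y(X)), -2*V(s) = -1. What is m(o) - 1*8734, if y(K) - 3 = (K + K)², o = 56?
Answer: -219371922/25117 ≈ -8734.0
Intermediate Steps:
V(s) = ½ (V(s) = -½*(-1) = ½)
y(K) = 3 + 4*K² (y(K) = 3 + (K + K)² = 3 + (2*K)² = 3 + 4*K²)
m(X) = (-78 + X)/(29/2 + 4*X²) (m(X) = (X - 78)/((½)*23 + (3 + 4*X²)) = (-78 + X)/(23/2 + (3 + 4*X²)) = (-78 + X)/(29/2 + 4*X²))
m(o) - 1*8734 = 2*(-78 + 56)/(29 + 8*56²) - 1*8734 = 2*(-22)/(29 + 8*3136) - 8734 = 2*(-22)/(29 + 25088) - 8734 = 2*(-22)/25117 - 8734 = 2*(1/25117)*(-22) - 8734 = -44/25117 - 8734 = -219371922/25117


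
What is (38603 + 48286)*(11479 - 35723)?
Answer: -2106536916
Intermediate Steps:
(38603 + 48286)*(11479 - 35723) = 86889*(-24244) = -2106536916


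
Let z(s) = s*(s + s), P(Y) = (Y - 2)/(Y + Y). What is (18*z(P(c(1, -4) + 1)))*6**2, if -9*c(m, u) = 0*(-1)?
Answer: 324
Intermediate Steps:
c(m, u) = 0 (c(m, u) = -0*(-1) = -1/9*0 = 0)
P(Y) = (-2 + Y)/(2*Y) (P(Y) = (-2 + Y)/((2*Y)) = (-2 + Y)*(1/(2*Y)) = (-2 + Y)/(2*Y))
z(s) = 2*s**2 (z(s) = s*(2*s) = 2*s**2)
(18*z(P(c(1, -4) + 1)))*6**2 = (18*(2*((-2 + (0 + 1))/(2*(0 + 1)))**2))*6**2 = (18*(2*((1/2)*(-2 + 1)/1)**2))*36 = (18*(2*((1/2)*1*(-1))**2))*36 = (18*(2*(-1/2)**2))*36 = (18*(2*(1/4)))*36 = (18*(1/2))*36 = 9*36 = 324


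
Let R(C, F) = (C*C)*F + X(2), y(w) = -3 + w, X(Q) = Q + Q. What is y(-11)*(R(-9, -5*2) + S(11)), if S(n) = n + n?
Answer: 10976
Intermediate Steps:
X(Q) = 2*Q
S(n) = 2*n
R(C, F) = 4 + F*C**2 (R(C, F) = (C*C)*F + 2*2 = C**2*F + 4 = F*C**2 + 4 = 4 + F*C**2)
y(-11)*(R(-9, -5*2) + S(11)) = (-3 - 11)*((4 - 5*2*(-9)**2) + 2*11) = -14*((4 - 10*81) + 22) = -14*((4 - 810) + 22) = -14*(-806 + 22) = -14*(-784) = 10976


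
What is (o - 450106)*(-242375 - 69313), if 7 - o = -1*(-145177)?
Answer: 185540385888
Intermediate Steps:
o = -145170 (o = 7 - (-1)*(-145177) = 7 - 1*145177 = 7 - 145177 = -145170)
(o - 450106)*(-242375 - 69313) = (-145170 - 450106)*(-242375 - 69313) = -595276*(-311688) = 185540385888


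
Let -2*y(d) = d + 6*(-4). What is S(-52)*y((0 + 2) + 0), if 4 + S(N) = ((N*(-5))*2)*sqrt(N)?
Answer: -44 + 11440*I*sqrt(13) ≈ -44.0 + 41248.0*I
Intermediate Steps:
y(d) = 12 - d/2 (y(d) = -(d + 6*(-4))/2 = -(d - 24)/2 = -(-24 + d)/2 = 12 - d/2)
S(N) = -4 - 10*N**(3/2) (S(N) = -4 + ((N*(-5))*2)*sqrt(N) = -4 + (-5*N*2)*sqrt(N) = -4 + (-10*N)*sqrt(N) = -4 - 10*N**(3/2))
S(-52)*y((0 + 2) + 0) = (-4 - (-1040)*I*sqrt(13))*(12 - ((0 + 2) + 0)/2) = (-4 - (-1040)*I*sqrt(13))*(12 - (2 + 0)/2) = (-4 + 1040*I*sqrt(13))*(12 - 1/2*2) = (-4 + 1040*I*sqrt(13))*(12 - 1) = (-4 + 1040*I*sqrt(13))*11 = -44 + 11440*I*sqrt(13)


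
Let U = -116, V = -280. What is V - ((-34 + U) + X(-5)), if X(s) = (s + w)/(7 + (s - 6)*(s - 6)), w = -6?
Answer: -16629/128 ≈ -129.91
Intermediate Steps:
X(s) = (-6 + s)/(7 + (-6 + s)²) (X(s) = (s - 6)/(7 + (s - 6)*(s - 6)) = (-6 + s)/(7 + (-6 + s)*(-6 + s)) = (-6 + s)/(7 + (-6 + s)²))
V - ((-34 + U) + X(-5)) = -280 - ((-34 - 116) + (-6 - 5)/(7 + (-6 - 5)²)) = -280 - (-150 - 11/(7 + (-11)²)) = -280 - (-150 - 11/(7 + 121)) = -280 - (-150 - 11/128) = -280 - 1*(-19211/128) = -280 + 19211/128 = -16629/128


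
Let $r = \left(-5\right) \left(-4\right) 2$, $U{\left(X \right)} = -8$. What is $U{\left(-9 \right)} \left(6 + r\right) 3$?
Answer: $-1104$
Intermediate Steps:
$r = 40$ ($r = 20 \cdot 2 = 40$)
$U{\left(-9 \right)} \left(6 + r\right) 3 = - 8 \left(6 + 40\right) 3 = - 8 \cdot 46 \cdot 3 = \left(-8\right) 138 = -1104$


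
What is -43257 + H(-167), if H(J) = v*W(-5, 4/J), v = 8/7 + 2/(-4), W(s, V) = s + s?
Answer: -302844/7 ≈ -43263.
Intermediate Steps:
W(s, V) = 2*s
v = 9/14 (v = 8*(⅐) + 2*(-¼) = 8/7 - ½ = 9/14 ≈ 0.64286)
H(J) = -45/7 (H(J) = 9*(2*(-5))/14 = (9/14)*(-10) = -45/7)
-43257 + H(-167) = -43257 - 45/7 = -302844/7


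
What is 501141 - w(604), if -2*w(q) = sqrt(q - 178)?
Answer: 501141 + sqrt(426)/2 ≈ 5.0115e+5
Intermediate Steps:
w(q) = -sqrt(-178 + q)/2 (w(q) = -sqrt(q - 178)/2 = -sqrt(-178 + q)/2)
501141 - w(604) = 501141 - (-1)*sqrt(-178 + 604)/2 = 501141 - (-1)*sqrt(426)/2 = 501141 + sqrt(426)/2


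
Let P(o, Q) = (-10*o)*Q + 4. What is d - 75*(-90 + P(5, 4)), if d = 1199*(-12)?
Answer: 7062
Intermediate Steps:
P(o, Q) = 4 - 10*Q*o (P(o, Q) = -10*Q*o + 4 = 4 - 10*Q*o)
d = -14388
d - 75*(-90 + P(5, 4)) = -14388 - 75*(-90 + (4 - 10*4*5)) = -14388 - 75*(-90 + (4 - 200)) = -14388 - 75*(-90 - 196) = -14388 - 75*(-286) = -14388 - 1*(-21450) = -14388 + 21450 = 7062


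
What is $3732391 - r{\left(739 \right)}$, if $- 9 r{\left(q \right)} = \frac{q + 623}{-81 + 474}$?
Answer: $\frac{4400489443}{1179} \approx 3.7324 \cdot 10^{6}$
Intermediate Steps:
$r{\left(q \right)} = - \frac{623}{3537} - \frac{q}{3537}$ ($r{\left(q \right)} = - \frac{\left(q + 623\right) \frac{1}{-81 + 474}}{9} = - \frac{\left(623 + q\right) \frac{1}{393}}{9} = - \frac{\frac{623}{393} + \frac{q}{393}}{9} = - \frac{623}{3537} - \frac{q}{3537}$)
$3732391 - r{\left(739 \right)} = 3732391 - \left(- \frac{623}{3537} - \frac{739}{3537}\right) = 3732391 - - \frac{454}{1179} = 3732391 + \frac{454}{1179} = \frac{4400489443}{1179}$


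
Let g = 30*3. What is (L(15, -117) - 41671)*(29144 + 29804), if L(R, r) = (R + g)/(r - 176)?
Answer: -719737867184/293 ≈ -2.4564e+9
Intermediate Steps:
g = 90
L(R, r) = (90 + R)/(-176 + r) (L(R, r) = (R + 90)/(r - 176) = (90 + R)/(-176 + r))
(L(15, -117) - 41671)*(29144 + 29804) = ((90 + 15)/(-176 - 117) - 41671)*(29144 + 29804) = (105/(-293) - 41671)*58948 = (-1/293*105 - 41671)*58948 = (-105/293 - 41671)*58948 = -12209708/293*58948 = -719737867184/293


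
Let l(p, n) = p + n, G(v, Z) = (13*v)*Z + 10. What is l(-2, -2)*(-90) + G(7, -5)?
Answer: -85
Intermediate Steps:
G(v, Z) = 10 + 13*Z*v (G(v, Z) = 13*Z*v + 10 = 10 + 13*Z*v)
l(p, n) = n + p
l(-2, -2)*(-90) + G(7, -5) = (-2 - 2)*(-90) + (10 + 13*(-5)*7) = -4*(-90) + (10 - 455) = 360 - 445 = -85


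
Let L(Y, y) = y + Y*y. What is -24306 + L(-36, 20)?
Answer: -25006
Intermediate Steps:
-24306 + L(-36, 20) = -24306 + 20*(1 - 36) = -24306 + 20*(-35) = -24306 - 700 = -25006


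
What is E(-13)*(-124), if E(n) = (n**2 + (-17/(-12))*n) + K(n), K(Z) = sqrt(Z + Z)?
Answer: -56017/3 - 124*I*sqrt(26) ≈ -18672.0 - 632.28*I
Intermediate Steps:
K(Z) = sqrt(2)*sqrt(Z) (K(Z) = sqrt(2*Z) = sqrt(2)*sqrt(Z))
E(n) = n**2 + 17*n/12 + sqrt(2)*sqrt(n) (E(n) = (n**2 + (-17/(-12))*n) + sqrt(2)*sqrt(n) = (n**2 + (-17*(-1/12))*n) + sqrt(2)*sqrt(n) = (n**2 + 17*n/12) + sqrt(2)*sqrt(n) = n**2 + 17*n/12 + sqrt(2)*sqrt(n))
E(-13)*(-124) = ((-13)**2 + (17/12)*(-13) + sqrt(2)*sqrt(-13))*(-124) = (169 - 221/12 + sqrt(2)*(I*sqrt(13)))*(-124) = (169 - 221/12 + I*sqrt(26))*(-124) = (1807/12 + I*sqrt(26))*(-124) = -56017/3 - 124*I*sqrt(26)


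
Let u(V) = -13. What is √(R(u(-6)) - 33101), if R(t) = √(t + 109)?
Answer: √(-33101 + 4*√6) ≈ 181.91*I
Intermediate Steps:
R(t) = √(109 + t)
√(R(u(-6)) - 33101) = √(√(109 - 13) - 33101) = √(√96 - 33101) = √(4*√6 - 33101) = √(-33101 + 4*√6)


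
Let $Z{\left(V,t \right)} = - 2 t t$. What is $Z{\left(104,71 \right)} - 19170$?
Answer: $-29252$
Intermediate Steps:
$Z{\left(V,t \right)} = - 2 t^{2}$
$Z{\left(104,71 \right)} - 19170 = - 2 \cdot 71^{2} - 19170 = \left(-2\right) 5041 - 19170 = -10082 - 19170 = -29252$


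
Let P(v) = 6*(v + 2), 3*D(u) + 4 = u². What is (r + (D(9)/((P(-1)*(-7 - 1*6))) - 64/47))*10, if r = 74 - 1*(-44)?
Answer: 6395845/5499 ≈ 1163.1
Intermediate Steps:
D(u) = -4/3 + u²/3
P(v) = 12 + 6*v (P(v) = 6*(2 + v) = 12 + 6*v)
r = 118 (r = 74 + 44 = 118)
(r + (D(9)/((P(-1)*(-7 - 1*6))) - 64/47))*10 = (118 + ((-4/3 + (⅓)*9²)/(((12 + 6*(-1))*(-7 - 1*6))) - 64/47))*10 = (118 + ((-4/3 + (⅓)*81)/(((12 - 6)*(-7 - 6))) - 64*1/47))*10 = (118 + ((-4/3 + 27)/((6*(-13))) - 64/47))*10 = (118 + ((77/3)/(-78) - 64/47))*10 = (118 + ((77/3)*(-1/78) - 64/47))*10 = (118 + (-77/234 - 64/47))*10 = (118 - 18595/10998)*10 = (1279169/10998)*10 = 6395845/5499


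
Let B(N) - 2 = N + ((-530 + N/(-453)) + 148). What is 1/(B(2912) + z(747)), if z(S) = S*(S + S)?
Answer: 453/506700238 ≈ 8.9402e-7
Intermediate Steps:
z(S) = 2*S² (z(S) = S*(2*S) = 2*S²)
B(N) = -380 + 452*N/453 (B(N) = 2 + (N + ((-530 + N/(-453)) + 148)) = 2 + (N + ((-530 + N*(-1/453)) + 148)) = 2 + (N + ((-530 - N/453) + 148)) = 2 + (N + (-382 - N/453)) = 2 + (-382 + 452*N/453) = -380 + 452*N/453)
1/(B(2912) + z(747)) = 1/((-380 + (452/453)*2912) + 2*747²) = 1/((-380 + 1316224/453) + 2*558009) = 1/(1144084/453 + 1116018) = 1/(506700238/453) = 453/506700238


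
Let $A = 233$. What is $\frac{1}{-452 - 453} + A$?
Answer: $\frac{210864}{905} \approx 233.0$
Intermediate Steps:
$\frac{1}{-452 - 453} + A = \frac{1}{-452 - 453} + 233 = \frac{1}{-905} + 233 = - \frac{1}{905} + 233 = \frac{210864}{905}$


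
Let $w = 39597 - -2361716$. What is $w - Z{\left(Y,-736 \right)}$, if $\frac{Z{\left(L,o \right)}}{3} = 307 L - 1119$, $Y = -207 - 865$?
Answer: $3391982$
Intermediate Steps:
$Y = -1072$ ($Y = -207 - 865 = -1072$)
$Z{\left(L,o \right)} = -3357 + 921 L$ ($Z{\left(L,o \right)} = 3 \left(307 L - 1119\right) = 3 \left(-1119 + 307 L\right) = -3357 + 921 L$)
$w = 2401313$ ($w = 39597 + 2361716 = 2401313$)
$w - Z{\left(Y,-736 \right)} = 2401313 - \left(-3357 + 921 \left(-1072\right)\right) = 2401313 - \left(-3357 - 987312\right) = 2401313 - -990669 = 2401313 + 990669 = 3391982$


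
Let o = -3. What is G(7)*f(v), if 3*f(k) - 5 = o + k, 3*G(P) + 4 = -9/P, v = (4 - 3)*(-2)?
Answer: 0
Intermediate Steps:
v = -2 (v = 1*(-2) = -2)
G(P) = -4/3 - 3/P (G(P) = -4/3 + (-9/P)/3 = -4/3 - 3/P)
f(k) = 2/3 + k/3 (f(k) = 5/3 + (-3 + k)/3 = 5/3 + (-1 + k/3) = 2/3 + k/3)
G(7)*f(v) = (-4/3 - 3/7)*(2/3 + (1/3)*(-2)) = (-4/3 - 3*1/7)*(2/3 - 2/3) = (-4/3 - 3/7)*0 = -37/21*0 = 0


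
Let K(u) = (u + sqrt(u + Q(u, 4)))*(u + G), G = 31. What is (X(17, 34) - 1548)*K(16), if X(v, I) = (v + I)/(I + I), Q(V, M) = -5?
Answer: -1163532 - 290883*sqrt(11)/4 ≈ -1.4047e+6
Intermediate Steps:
X(v, I) = (I + v)/(2*I) (X(v, I) = (I + v)/((2*I)) = (I + v)*(1/(2*I)) = (I + v)/(2*I))
K(u) = (31 + u)*(u + sqrt(-5 + u)) (K(u) = (u + sqrt(u - 5))*(u + 31) = (u + sqrt(-5 + u))*(31 + u) = (31 + u)*(u + sqrt(-5 + u)))
(X(17, 34) - 1548)*K(16) = ((1/2)*(34 + 17)/34 - 1548)*(16**2 + 31*16 + 31*sqrt(-5 + 16) + 16*sqrt(-5 + 16)) = ((1/2)*(1/34)*51 - 1548)*(256 + 496 + 31*sqrt(11) + 16*sqrt(11)) = (3/4 - 1548)*(752 + 47*sqrt(11)) = -6189*(752 + 47*sqrt(11))/4 = -1163532 - 290883*sqrt(11)/4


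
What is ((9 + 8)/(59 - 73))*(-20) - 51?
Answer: -187/7 ≈ -26.714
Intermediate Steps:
((9 + 8)/(59 - 73))*(-20) - 51 = (17/(-14))*(-20) - 51 = (17*(-1/14))*(-20) - 51 = -17/14*(-20) - 51 = 170/7 - 51 = -187/7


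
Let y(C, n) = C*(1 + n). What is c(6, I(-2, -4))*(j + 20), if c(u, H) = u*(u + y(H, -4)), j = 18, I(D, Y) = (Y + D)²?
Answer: -23256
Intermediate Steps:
I(D, Y) = (D + Y)²
c(u, H) = u*(u - 3*H) (c(u, H) = u*(u + H*(1 - 4)) = u*(u + H*(-3)) = u*(u - 3*H))
c(6, I(-2, -4))*(j + 20) = (6*(6 - 3*(-2 - 4)²))*(18 + 20) = (6*(6 - 3*(-6)²))*38 = (6*(6 - 3*36))*38 = (6*(6 - 108))*38 = (6*(-102))*38 = -612*38 = -23256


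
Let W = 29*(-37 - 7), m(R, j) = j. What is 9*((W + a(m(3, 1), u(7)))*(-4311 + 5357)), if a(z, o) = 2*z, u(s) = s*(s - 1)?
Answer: -11993436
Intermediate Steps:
u(s) = s*(-1 + s)
W = -1276 (W = 29*(-44) = -1276)
9*((W + a(m(3, 1), u(7)))*(-4311 + 5357)) = 9*((-1276 + 2*1)*(-4311 + 5357)) = 9*((-1276 + 2)*1046) = 9*(-1274*1046) = 9*(-1332604) = -11993436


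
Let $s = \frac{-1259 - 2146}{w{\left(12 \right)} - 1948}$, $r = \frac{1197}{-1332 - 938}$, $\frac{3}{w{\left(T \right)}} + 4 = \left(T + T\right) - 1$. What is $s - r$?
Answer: $\frac{191157423}{84010430} \approx 2.2754$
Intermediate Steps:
$w{\left(T \right)} = \frac{3}{-5 + 2 T}$ ($w{\left(T \right)} = \frac{3}{-4 + \left(\left(T + T\right) - 1\right)} = \frac{3}{-4 + \left(2 T - 1\right)} = \frac{3}{-4 + \left(-1 + 2 T\right)} = \frac{3}{-5 + 2 T}$)
$r = - \frac{1197}{2270}$ ($r = \frac{1197}{-1332 - 938} = \frac{1197}{-2270} = 1197 \left(- \frac{1}{2270}\right) = - \frac{1197}{2270} \approx -0.52731$)
$s = \frac{64695}{37009}$ ($s = \frac{-1259 - 2146}{\frac{3}{-5 + 2 \cdot 12} - 1948} = - \frac{3405}{\frac{3}{-5 + 24} - 1948} = - \frac{3405}{\frac{3}{19} - 1948} = - \frac{3405}{- \frac{37009}{19}} = \left(-3405\right) \left(- \frac{19}{37009}\right) = \frac{64695}{37009} \approx 1.7481$)
$s - r = \frac{64695}{37009} - - \frac{1197}{2270} = \frac{64695}{37009} + \frac{1197}{2270} = \frac{191157423}{84010430}$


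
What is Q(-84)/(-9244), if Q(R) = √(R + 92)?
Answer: -√2/4622 ≈ -0.00030597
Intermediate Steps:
Q(R) = √(92 + R)
Q(-84)/(-9244) = √(92 - 84)/(-9244) = √8*(-1/9244) = (2*√2)*(-1/9244) = -√2/4622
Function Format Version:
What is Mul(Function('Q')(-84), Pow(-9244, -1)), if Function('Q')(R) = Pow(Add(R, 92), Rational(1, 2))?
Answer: Mul(Rational(-1, 4622), Pow(2, Rational(1, 2))) ≈ -0.00030597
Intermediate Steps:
Function('Q')(R) = Pow(Add(92, R), Rational(1, 2))
Mul(Function('Q')(-84), Pow(-9244, -1)) = Mul(Pow(Add(92, -84), Rational(1, 2)), Pow(-9244, -1)) = Mul(Pow(8, Rational(1, 2)), Rational(-1, 9244)) = Mul(Mul(2, Pow(2, Rational(1, 2))), Rational(-1, 9244)) = Mul(Rational(-1, 4622), Pow(2, Rational(1, 2)))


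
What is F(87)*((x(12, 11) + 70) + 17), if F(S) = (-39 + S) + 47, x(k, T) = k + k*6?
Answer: 16245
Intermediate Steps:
x(k, T) = 7*k (x(k, T) = k + 6*k = 7*k)
F(S) = 8 + S
F(87)*((x(12, 11) + 70) + 17) = (8 + 87)*((7*12 + 70) + 17) = 95*((84 + 70) + 17) = 95*(154 + 17) = 95*171 = 16245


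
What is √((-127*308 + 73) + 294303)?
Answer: 2*√63815 ≈ 505.23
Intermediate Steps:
√((-127*308 + 73) + 294303) = √((-39116 + 73) + 294303) = √(-39043 + 294303) = √255260 = 2*√63815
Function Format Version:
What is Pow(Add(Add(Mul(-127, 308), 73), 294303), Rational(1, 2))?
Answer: Mul(2, Pow(63815, Rational(1, 2))) ≈ 505.23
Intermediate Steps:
Pow(Add(Add(Mul(-127, 308), 73), 294303), Rational(1, 2)) = Pow(Add(Add(-39116, 73), 294303), Rational(1, 2)) = Pow(Add(-39043, 294303), Rational(1, 2)) = Pow(255260, Rational(1, 2)) = Mul(2, Pow(63815, Rational(1, 2)))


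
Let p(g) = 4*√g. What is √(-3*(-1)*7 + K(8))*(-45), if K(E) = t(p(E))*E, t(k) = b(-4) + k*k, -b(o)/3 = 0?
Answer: -45*√1045 ≈ -1454.7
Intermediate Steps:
b(o) = 0 (b(o) = -3*0 = 0)
t(k) = k² (t(k) = 0 + k*k = 0 + k² = k²)
K(E) = 16*E² (K(E) = (4*√E)²*E = (16*E)*E = 16*E²)
√(-3*(-1)*7 + K(8))*(-45) = √(-3*(-1)*7 + 16*8²)*(-45) = √(3*7 + 16*64)*(-45) = √(21 + 1024)*(-45) = √1045*(-45) = -45*√1045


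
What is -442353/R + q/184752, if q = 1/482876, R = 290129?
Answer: -39463331528377327/25883077345651008 ≈ -1.5247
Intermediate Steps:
q = 1/482876 ≈ 2.0709e-6
-442353/R + q/184752 = -442353/290129 + (1/482876)/184752 = -442353*1/290129 + (1/482876)*(1/184752) = -442353/290129 + 1/89212306752 = -39463331528377327/25883077345651008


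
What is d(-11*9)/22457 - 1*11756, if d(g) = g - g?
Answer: -11756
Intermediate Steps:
d(g) = 0
d(-11*9)/22457 - 1*11756 = 0/22457 - 1*11756 = 0*(1/22457) - 11756 = 0 - 11756 = -11756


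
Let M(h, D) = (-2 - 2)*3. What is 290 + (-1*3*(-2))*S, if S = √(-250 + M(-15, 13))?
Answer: 290 + 6*I*√262 ≈ 290.0 + 97.119*I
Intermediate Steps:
M(h, D) = -12 (M(h, D) = -4*3 = -12)
S = I*√262 (S = √(-250 - 12) = √(-262) = I*√262 ≈ 16.186*I)
290 + (-1*3*(-2))*S = 290 + (-1*3*(-2))*(I*√262) = 290 + (-3*(-2))*(I*√262) = 290 + 6*(I*√262) = 290 + 6*I*√262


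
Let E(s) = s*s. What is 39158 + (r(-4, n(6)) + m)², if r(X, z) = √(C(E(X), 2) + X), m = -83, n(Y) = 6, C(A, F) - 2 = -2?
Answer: 46043 - 332*I ≈ 46043.0 - 332.0*I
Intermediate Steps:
E(s) = s²
C(A, F) = 0 (C(A, F) = 2 - 2 = 0)
r(X, z) = √X (r(X, z) = √(0 + X) = √X)
39158 + (r(-4, n(6)) + m)² = 39158 + (√(-4) - 83)² = 39158 + (2*I - 83)² = 39158 + (-83 + 2*I)²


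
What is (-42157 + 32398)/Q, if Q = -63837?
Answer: 3253/21279 ≈ 0.15287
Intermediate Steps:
(-42157 + 32398)/Q = (-42157 + 32398)/(-63837) = -9759*(-1/63837) = 3253/21279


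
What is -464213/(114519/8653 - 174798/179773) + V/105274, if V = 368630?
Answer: -38006635402959453394/1004045358284241 ≈ -37854.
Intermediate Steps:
-464213/(114519/8653 - 174798/179773) + V/105274 = -464213/(114519/8653 - 174798/179773) + 368630/105274 = -464213/(114519*(1/8653) - 174798*1/179773) + 368630*(1/105274) = -464213/(114519/8653 - 174798/179773) + 184315/52637 = -464213/19074897093/1555575769 + 184315/52637 = -464213*1555575769/19074897093 + 184315/52637 = -722118494454797/19074897093 + 184315/52637 = -38006635402959453394/1004045358284241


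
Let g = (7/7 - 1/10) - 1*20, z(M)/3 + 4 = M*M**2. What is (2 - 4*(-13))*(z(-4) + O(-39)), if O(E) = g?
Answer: -60237/5 ≈ -12047.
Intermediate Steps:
z(M) = -12 + 3*M**3 (z(M) = -12 + 3*(M*M**2) = -12 + 3*M**3)
g = -191/10 (g = (7*(1/7) - 1*1/10) - 20 = (1 - 1/10) - 20 = 9/10 - 20 = -191/10 ≈ -19.100)
O(E) = -191/10
(2 - 4*(-13))*(z(-4) + O(-39)) = (2 - 4*(-13))*((-12 + 3*(-4)**3) - 191/10) = (2 + 52)*((-12 + 3*(-64)) - 191/10) = 54*((-12 - 192) - 191/10) = 54*(-204 - 191/10) = 54*(-2231/10) = -60237/5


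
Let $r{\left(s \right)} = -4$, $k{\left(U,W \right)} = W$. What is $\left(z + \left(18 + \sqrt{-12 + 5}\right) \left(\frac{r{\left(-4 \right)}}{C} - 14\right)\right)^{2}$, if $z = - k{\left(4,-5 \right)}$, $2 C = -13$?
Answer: $\frac{9194557}{169} + \frac{1067316 i \sqrt{7}}{169} \approx 54406.0 + 16709.0 i$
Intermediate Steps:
$C = - \frac{13}{2}$ ($C = \frac{1}{2} \left(-13\right) = - \frac{13}{2} \approx -6.5$)
$z = 5$ ($z = \left(-1\right) \left(-5\right) = 5$)
$\left(z + \left(18 + \sqrt{-12 + 5}\right) \left(\frac{r{\left(-4 \right)}}{C} - 14\right)\right)^{2} = \left(5 + \left(18 + \sqrt{-12 + 5}\right) \left(- \frac{4}{- \frac{13}{2}} - 14\right)\right)^{2} = \left(5 + \left(18 + \sqrt{-7}\right) \left(\left(-4\right) \left(- \frac{2}{13}\right) - 14\right)\right)^{2} = \left(5 + \left(18 + i \sqrt{7}\right) \left(\frac{8}{13} - 14\right)\right)^{2} = \left(5 + \left(18 + i \sqrt{7}\right) \left(- \frac{174}{13}\right)\right)^{2} = \left(5 - \left(\frac{3132}{13} + \frac{174 i \sqrt{7}}{13}\right)\right)^{2} = \left(- \frac{3067}{13} - \frac{174 i \sqrt{7}}{13}\right)^{2}$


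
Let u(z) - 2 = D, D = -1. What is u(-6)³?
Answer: 1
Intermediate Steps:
u(z) = 1 (u(z) = 2 - 1 = 1)
u(-6)³ = 1³ = 1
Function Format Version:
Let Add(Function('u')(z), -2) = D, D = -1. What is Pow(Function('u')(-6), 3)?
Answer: 1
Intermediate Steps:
Function('u')(z) = 1 (Function('u')(z) = Add(2, -1) = 1)
Pow(Function('u')(-6), 3) = Pow(1, 3) = 1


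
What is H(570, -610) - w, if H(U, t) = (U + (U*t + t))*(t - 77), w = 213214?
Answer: 238684166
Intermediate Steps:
H(U, t) = (-77 + t)*(U + t + U*t) (H(U, t) = (U + (t + U*t))*(-77 + t) = (U + t + U*t)*(-77 + t) = (-77 + t)*(U + t + U*t))
H(570, -610) - w = ((-610)² - 77*570 - 77*(-610) + 570*(-610)² - 76*570*(-610)) - 1*213214 = (372100 - 43890 + 46970 + 570*372100 + 26425200) - 213214 = (372100 - 43890 + 46970 + 212097000 + 26425200) - 213214 = 238897380 - 213214 = 238684166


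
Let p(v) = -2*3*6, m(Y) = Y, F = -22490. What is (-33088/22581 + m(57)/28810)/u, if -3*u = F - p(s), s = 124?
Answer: -951978163/4869214342980 ≈ -0.00019551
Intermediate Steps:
p(v) = -36 (p(v) = -6*6 = -36)
u = 22454/3 (u = -(-22490 - 1*(-36))/3 = -(-22490 + 36)/3 = -1/3*(-22454) = 22454/3 ≈ 7484.7)
(-33088/22581 + m(57)/28810)/u = (-33088/22581 + 57/28810)/(22454/3) = (-33088*1/22581 + 57*(1/28810))*(3/22454) = (-33088/22581 + 57/28810)*(3/22454) = -951978163/650558610*3/22454 = -951978163/4869214342980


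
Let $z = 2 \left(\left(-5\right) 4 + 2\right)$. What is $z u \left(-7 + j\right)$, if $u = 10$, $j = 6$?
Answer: $360$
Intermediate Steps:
$z = -36$ ($z = 2 \left(-20 + 2\right) = 2 \left(-18\right) = -36$)
$z u \left(-7 + j\right) = \left(-36\right) 10 \left(-7 + 6\right) = \left(-360\right) \left(-1\right) = 360$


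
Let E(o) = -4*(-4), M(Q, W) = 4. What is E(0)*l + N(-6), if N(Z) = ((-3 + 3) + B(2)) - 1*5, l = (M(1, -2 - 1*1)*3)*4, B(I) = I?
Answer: 765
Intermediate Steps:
l = 48 (l = (4*3)*4 = 12*4 = 48)
E(o) = 16
N(Z) = -3 (N(Z) = ((-3 + 3) + 2) - 1*5 = (0 + 2) - 5 = 2 - 5 = -3)
E(0)*l + N(-6) = 16*48 - 3 = 768 - 3 = 765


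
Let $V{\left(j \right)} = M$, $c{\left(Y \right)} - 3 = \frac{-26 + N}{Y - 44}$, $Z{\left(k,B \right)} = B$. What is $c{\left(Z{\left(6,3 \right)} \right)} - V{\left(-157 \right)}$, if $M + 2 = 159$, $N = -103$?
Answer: $- \frac{6185}{41} \approx -150.85$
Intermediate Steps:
$M = 157$ ($M = -2 + 159 = 157$)
$c{\left(Y \right)} = 3 - \frac{129}{-44 + Y}$ ($c{\left(Y \right)} = 3 + \frac{-26 - 103}{Y - 44} = 3 - \frac{129}{-44 + Y}$)
$V{\left(j \right)} = 157$
$c{\left(Z{\left(6,3 \right)} \right)} - V{\left(-157 \right)} = \frac{3 \left(-87 + 3\right)}{-44 + 3} - 157 = 3 \frac{1}{-41} \left(-84\right) - 157 = 3 \left(- \frac{1}{41}\right) \left(-84\right) - 157 = \frac{252}{41} - 157 = - \frac{6185}{41}$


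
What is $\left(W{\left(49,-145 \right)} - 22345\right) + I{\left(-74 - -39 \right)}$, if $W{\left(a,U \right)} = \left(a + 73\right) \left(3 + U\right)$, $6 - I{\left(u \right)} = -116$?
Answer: $-39547$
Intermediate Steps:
$I{\left(u \right)} = 122$ ($I{\left(u \right)} = 6 - -116 = 6 + 116 = 122$)
$W{\left(a,U \right)} = \left(3 + U\right) \left(73 + a\right)$ ($W{\left(a,U \right)} = \left(73 + a\right) \left(3 + U\right) = \left(3 + U\right) \left(73 + a\right)$)
$\left(W{\left(49,-145 \right)} - 22345\right) + I{\left(-74 - -39 \right)} = \left(\left(219 + 3 \cdot 49 + 73 \left(-145\right) - 7105\right) - 22345\right) + 122 = \left(\left(219 + 147 - 10585 - 7105\right) - 22345\right) + 122 = \left(-17324 - 22345\right) + 122 = -39669 + 122 = -39547$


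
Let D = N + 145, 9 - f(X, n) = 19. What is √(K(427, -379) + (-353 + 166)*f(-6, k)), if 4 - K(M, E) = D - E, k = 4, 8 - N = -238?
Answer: 4*√69 ≈ 33.227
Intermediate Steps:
N = 246 (N = 8 - 1*(-238) = 8 + 238 = 246)
f(X, n) = -10 (f(X, n) = 9 - 1*19 = 9 - 19 = -10)
D = 391 (D = 246 + 145 = 391)
K(M, E) = -387 + E (K(M, E) = 4 - (391 - E) = 4 + (-391 + E) = -387 + E)
√(K(427, -379) + (-353 + 166)*f(-6, k)) = √((-387 - 379) + (-353 + 166)*(-10)) = √(-766 - 187*(-10)) = √(-766 + 1870) = √1104 = 4*√69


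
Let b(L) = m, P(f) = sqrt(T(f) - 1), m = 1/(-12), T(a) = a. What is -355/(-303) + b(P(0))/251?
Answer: 118773/101404 ≈ 1.1713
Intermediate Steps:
m = -1/12 ≈ -0.083333
P(f) = sqrt(-1 + f) (P(f) = sqrt(f - 1) = sqrt(-1 + f))
b(L) = -1/12
-355/(-303) + b(P(0))/251 = -355/(-303) - 1/12/251 = -355*(-1/303) - 1/12*1/251 = 355/303 - 1/3012 = 118773/101404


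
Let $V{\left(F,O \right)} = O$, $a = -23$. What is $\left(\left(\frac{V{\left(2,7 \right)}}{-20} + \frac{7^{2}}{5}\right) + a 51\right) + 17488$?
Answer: $\frac{326489}{20} \approx 16324.0$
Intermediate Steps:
$\left(\left(\frac{V{\left(2,7 \right)}}{-20} + \frac{7^{2}}{5}\right) + a 51\right) + 17488 = \left(\left(\frac{7}{-20} + \frac{7^{2}}{5}\right) - 1173\right) + 17488 = \left(\left(7 \left(- \frac{1}{20}\right) + 49 \cdot \frac{1}{5}\right) - 1173\right) + 17488 = \left(\left(- \frac{7}{20} + \frac{49}{5}\right) - 1173\right) + 17488 = \left(\frac{189}{20} - 1173\right) + 17488 = - \frac{23271}{20} + 17488 = \frac{326489}{20}$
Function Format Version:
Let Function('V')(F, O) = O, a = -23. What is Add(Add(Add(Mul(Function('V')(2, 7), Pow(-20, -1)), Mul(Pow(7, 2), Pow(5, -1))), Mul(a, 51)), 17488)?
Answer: Rational(326489, 20) ≈ 16324.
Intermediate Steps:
Add(Add(Add(Mul(Function('V')(2, 7), Pow(-20, -1)), Mul(Pow(7, 2), Pow(5, -1))), Mul(a, 51)), 17488) = Add(Add(Add(Mul(7, Pow(-20, -1)), Mul(Pow(7, 2), Pow(5, -1))), Mul(-23, 51)), 17488) = Add(Add(Add(Mul(7, Rational(-1, 20)), Mul(49, Rational(1, 5))), -1173), 17488) = Add(Add(Add(Rational(-7, 20), Rational(49, 5)), -1173), 17488) = Add(Add(Rational(189, 20), -1173), 17488) = Add(Rational(-23271, 20), 17488) = Rational(326489, 20)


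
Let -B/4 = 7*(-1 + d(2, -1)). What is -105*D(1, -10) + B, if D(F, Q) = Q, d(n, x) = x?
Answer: 1106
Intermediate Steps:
B = 56 (B = -28*(-1 - 1) = -28*(-2) = -4*(-14) = 56)
-105*D(1, -10) + B = -105*(-10) + 56 = 1050 + 56 = 1106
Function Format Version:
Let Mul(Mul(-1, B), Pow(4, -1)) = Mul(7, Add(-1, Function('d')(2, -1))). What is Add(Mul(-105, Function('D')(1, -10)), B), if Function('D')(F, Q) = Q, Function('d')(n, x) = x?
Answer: 1106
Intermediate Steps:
B = 56 (B = Mul(-4, Mul(7, Add(-1, -1))) = Mul(-4, Mul(7, -2)) = Mul(-4, -14) = 56)
Add(Mul(-105, Function('D')(1, -10)), B) = Add(Mul(-105, -10), 56) = Add(1050, 56) = 1106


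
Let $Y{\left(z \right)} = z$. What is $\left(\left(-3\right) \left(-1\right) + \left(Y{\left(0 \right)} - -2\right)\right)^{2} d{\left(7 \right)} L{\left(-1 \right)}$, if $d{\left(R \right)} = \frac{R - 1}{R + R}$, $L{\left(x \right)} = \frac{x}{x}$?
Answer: $\frac{75}{7} \approx 10.714$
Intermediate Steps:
$L{\left(x \right)} = 1$
$d{\left(R \right)} = \frac{-1 + R}{2 R}$
$\left(\left(-3\right) \left(-1\right) + \left(Y{\left(0 \right)} - -2\right)\right)^{2} d{\left(7 \right)} L{\left(-1 \right)} = \left(\left(-3\right) \left(-1\right) + \left(0 - -2\right)\right)^{2} \frac{-1 + 7}{2 \cdot 7} \cdot 1 = \left(3 + \left(0 + 2\right)\right)^{2} \cdot \frac{1}{2} \cdot \frac{1}{7} \cdot 6 \cdot 1 = \left(3 + 2\right)^{2} \cdot \frac{3}{7} \cdot 1 = 5^{2} \cdot \frac{3}{7} \cdot 1 = 25 \cdot \frac{3}{7} \cdot 1 = \frac{75}{7} \cdot 1 = \frac{75}{7}$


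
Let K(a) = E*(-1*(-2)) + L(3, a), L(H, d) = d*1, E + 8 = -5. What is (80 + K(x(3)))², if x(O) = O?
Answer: 3249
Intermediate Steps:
E = -13 (E = -8 - 5 = -13)
L(H, d) = d
K(a) = -26 + a (K(a) = -(-13)*(-2) + a = -13*2 + a = -26 + a)
(80 + K(x(3)))² = (80 + (-26 + 3))² = (80 - 23)² = 57² = 3249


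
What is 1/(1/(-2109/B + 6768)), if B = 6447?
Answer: 14543729/2149 ≈ 6767.7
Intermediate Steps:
1/(1/(-2109/B + 6768)) = 1/(1/(-2109/6447 + 6768)) = 1/(1/(-2109*1/6447 + 6768)) = 1/(1/(-703/2149 + 6768)) = 1/(1/(14543729/2149)) = 1/(2149/14543729) = 14543729/2149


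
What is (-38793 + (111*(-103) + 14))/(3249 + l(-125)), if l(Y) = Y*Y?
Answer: -25106/9437 ≈ -2.6604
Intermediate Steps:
l(Y) = Y**2
(-38793 + (111*(-103) + 14))/(3249 + l(-125)) = (-38793 + (111*(-103) + 14))/(3249 + (-125)**2) = (-38793 + (-11433 + 14))/(3249 + 15625) = (-38793 - 11419)/18874 = -50212*1/18874 = -25106/9437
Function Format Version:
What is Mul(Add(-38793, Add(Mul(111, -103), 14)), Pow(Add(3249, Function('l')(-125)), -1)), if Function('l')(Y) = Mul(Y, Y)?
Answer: Rational(-25106, 9437) ≈ -2.6604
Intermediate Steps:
Function('l')(Y) = Pow(Y, 2)
Mul(Add(-38793, Add(Mul(111, -103), 14)), Pow(Add(3249, Function('l')(-125)), -1)) = Mul(Add(-38793, Add(Mul(111, -103), 14)), Pow(Add(3249, Pow(-125, 2)), -1)) = Mul(Add(-38793, Add(-11433, 14)), Pow(Add(3249, 15625), -1)) = Mul(Add(-38793, -11419), Pow(18874, -1)) = Mul(-50212, Rational(1, 18874)) = Rational(-25106, 9437)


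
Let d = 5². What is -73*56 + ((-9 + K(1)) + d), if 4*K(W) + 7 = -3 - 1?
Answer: -16299/4 ≈ -4074.8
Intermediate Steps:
K(W) = -11/4 (K(W) = -7/4 + (-3 - 1)/4 = -7/4 + (¼)*(-4) = -7/4 - 1 = -11/4)
d = 25
-73*56 + ((-9 + K(1)) + d) = -73*56 + ((-9 - 11/4) + 25) = -4088 + (-47/4 + 25) = -4088 + 53/4 = -16299/4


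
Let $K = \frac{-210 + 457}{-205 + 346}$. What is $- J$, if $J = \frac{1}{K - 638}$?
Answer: $\frac{141}{89711} \approx 0.0015717$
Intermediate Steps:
$K = \frac{247}{141} \approx 1.7518$
$J = - \frac{141}{89711}$ ($J = \frac{1}{\frac{247}{141} - 638} = \frac{1}{- \frac{89711}{141}} = - \frac{141}{89711} \approx -0.0015717$)
$- J = \left(-1\right) \left(- \frac{141}{89711}\right) = \frac{141}{89711}$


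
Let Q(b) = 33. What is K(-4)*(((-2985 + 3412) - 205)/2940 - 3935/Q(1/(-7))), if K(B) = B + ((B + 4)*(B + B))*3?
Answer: 3853858/8085 ≈ 476.67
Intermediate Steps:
K(B) = B + 6*B*(4 + B) (K(B) = B + ((4 + B)*(2*B))*3 = B + (2*B*(4 + B))*3 = B + 6*B*(4 + B))
K(-4)*(((-2985 + 3412) - 205)/2940 - 3935/Q(1/(-7))) = (-4*(25 + 6*(-4)))*(((-2985 + 3412) - 205)/2940 - 3935/33) = (-4*(25 - 24))*((427 - 205)*(1/2940) - 3935*1/33) = (-4*1)*(222*(1/2940) - 3935/33) = -4*(37/490 - 3935/33) = -4*(-1926929/16170) = 3853858/8085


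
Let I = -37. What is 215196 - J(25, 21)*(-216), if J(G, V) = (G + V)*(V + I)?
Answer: 56220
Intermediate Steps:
J(G, V) = (-37 + V)*(G + V) (J(G, V) = (G + V)*(V - 37) = (G + V)*(-37 + V) = (-37 + V)*(G + V))
215196 - J(25, 21)*(-216) = 215196 - (21**2 - 37*25 - 37*21 + 25*21)*(-216) = 215196 - (441 - 925 - 777 + 525)*(-216) = 215196 - (-736)*(-216) = 215196 - 1*158976 = 215196 - 158976 = 56220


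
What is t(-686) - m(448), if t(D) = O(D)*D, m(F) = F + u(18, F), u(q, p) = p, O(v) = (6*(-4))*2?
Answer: 32032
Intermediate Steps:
O(v) = -48 (O(v) = -24*2 = -48)
m(F) = 2*F (m(F) = F + F = 2*F)
t(D) = -48*D
t(-686) - m(448) = -48*(-686) - 2*448 = 32928 - 1*896 = 32928 - 896 = 32032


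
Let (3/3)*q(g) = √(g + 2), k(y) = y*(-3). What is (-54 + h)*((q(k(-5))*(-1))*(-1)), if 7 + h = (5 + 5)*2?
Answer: -41*√17 ≈ -169.05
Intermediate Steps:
k(y) = -3*y
q(g) = √(2 + g) (q(g) = √(g + 2) = √(2 + g))
h = 13 (h = -7 + (5 + 5)*2 = -7 + 10*2 = -7 + 20 = 13)
(-54 + h)*((q(k(-5))*(-1))*(-1)) = (-54 + 13)*((√(2 - 3*(-5))*(-1))*(-1)) = -41*√(2 + 15)*(-1)*(-1) = -41*√17*(-1)*(-1) = -41*(-√17)*(-1) = -41*√17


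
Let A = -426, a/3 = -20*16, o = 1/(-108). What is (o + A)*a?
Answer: 3680720/9 ≈ 4.0897e+5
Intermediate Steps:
o = -1/108 ≈ -0.0092593
a = -960 (a = 3*(-20*16) = 3*(-320) = -960)
(o + A)*a = (-1/108 - 426)*(-960) = -46009/108*(-960) = 3680720/9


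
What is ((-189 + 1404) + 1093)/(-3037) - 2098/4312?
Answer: -8161861/6547772 ≈ -1.2465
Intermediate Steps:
((-189 + 1404) + 1093)/(-3037) - 2098/4312 = (1215 + 1093)*(-1/3037) - 2098*1/4312 = 2308*(-1/3037) - 1049/2156 = -2308/3037 - 1049/2156 = -8161861/6547772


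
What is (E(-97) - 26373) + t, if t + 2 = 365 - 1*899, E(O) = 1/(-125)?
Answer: -3363626/125 ≈ -26909.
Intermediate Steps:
E(O) = -1/125
t = -536 (t = -2 + (365 - 1*899) = -2 + (365 - 899) = -2 - 534 = -536)
(E(-97) - 26373) + t = (-1/125 - 26373) - 536 = -3296626/125 - 536 = -3363626/125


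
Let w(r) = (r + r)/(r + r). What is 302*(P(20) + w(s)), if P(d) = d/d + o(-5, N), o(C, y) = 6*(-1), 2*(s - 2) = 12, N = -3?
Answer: -1208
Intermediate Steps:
s = 8 (s = 2 + (1/2)*12 = 2 + 6 = 8)
w(r) = 1 (w(r) = (2*r)/((2*r)) = (2*r)*(1/(2*r)) = 1)
o(C, y) = -6
P(d) = -5 (P(d) = d/d - 6 = 1 - 6 = -5)
302*(P(20) + w(s)) = 302*(-5 + 1) = 302*(-4) = -1208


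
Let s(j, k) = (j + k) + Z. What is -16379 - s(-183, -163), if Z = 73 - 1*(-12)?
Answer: -16118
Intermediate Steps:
Z = 85 (Z = 73 + 12 = 85)
s(j, k) = 85 + j + k (s(j, k) = (j + k) + 85 = 85 + j + k)
-16379 - s(-183, -163) = -16379 - (85 - 183 - 163) = -16379 - 1*(-261) = -16379 + 261 = -16118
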